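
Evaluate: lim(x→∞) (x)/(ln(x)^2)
This is an ∞/∞ indeterminate form.

Apply L'Hôpital's rule: differentiate numerator and denominator separately.
  f(x) = x   ⇒   f'(x) = 1
  g(x) = ln(x)^2   ⇒   g'(x) = 2·ln(x)/x
  lim(x→∞) f'(x)/g'(x) = lim(x→∞) (1)/(2·ln(x)/x)
  = ∞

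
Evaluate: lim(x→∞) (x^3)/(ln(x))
This is an ∞/∞ indeterminate form.

Apply L'Hôpital's rule: differentiate numerator and denominator separately.
  f(x) = x^3   ⇒   f'(x) = 3·x^2
  g(x) = ln(x)   ⇒   g'(x) = 1/x
  lim(x→∞) f'(x)/g'(x) = lim(x→∞) (3·x^2)/(1/x)
  = ∞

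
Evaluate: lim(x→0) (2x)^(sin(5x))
This is an exponential indeterminate form.

For exponential indeterminate forms, take the natural log:
  Let L = lim(x→0) (2x)^(sin(5x))
  Then ln(L) = lim(x→0) [exponent × ln(base)]
  Evaluate using L'Hôpital or standard limits, then exponentiate.
  L = 1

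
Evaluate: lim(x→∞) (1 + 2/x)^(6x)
This is an exponential indeterminate form.

For exponential indeterminate forms, take the natural log:
  Let L = lim(x→∞) (1 + 2/x)^(6x)
  Then ln(L) = lim(x→∞) [exponent × ln(base)]
  Evaluate using L'Hôpital or standard limits, then exponentiate.
  L = e^(12)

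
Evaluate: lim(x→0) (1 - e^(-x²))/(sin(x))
This is a 0/0 indeterminate form.

Apply L'Hôpital's rule: differentiate numerator and denominator separately.
  f(x) = 1 - e^(-x^2)   ⇒   f'(x) = 2·x·e^(-x^2)
  g(x) = sin(x)   ⇒   g'(x) = cos(x)
  lim(x→0) f'(x)/g'(x) = lim(x→0) (2·x·e^(-x^2))/(cos(x))
  = 0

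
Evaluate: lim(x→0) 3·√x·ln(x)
This is a 0·∞ indeterminate form.

Rewrite 0·∞ as a quotient (0/0 or ∞/∞ form), then apply L'Hôpital's rule:
  lim(x→0) 3·√x·ln(x) = 0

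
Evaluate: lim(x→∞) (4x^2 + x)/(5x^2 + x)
This is an ∞/∞ indeterminate form.

Apply L'Hôpital's rule: differentiate numerator and denominator separately.
  f(x) = 4·x^2 + x   ⇒   f'(x) = 8·x + 1
  g(x) = 5·x^2 + x   ⇒   g'(x) = 10·x + 1
  lim(x→∞) f'(x)/g'(x) = lim(x→∞) (8·x + 1)/(10·x + 1)
  = 4/5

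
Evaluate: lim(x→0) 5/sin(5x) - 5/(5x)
This is an ∞-∞ indeterminate form.

Combine fractions or rationalize to convert ∞-∞ to 0/0 form:
  lim(x→0) 5/sin(5x) - 5/(5x) = 0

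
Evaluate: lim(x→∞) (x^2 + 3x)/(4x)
This is an ∞/∞ indeterminate form.

Apply L'Hôpital's rule: differentiate numerator and denominator separately.
  f(x) = x^2 + 3·x   ⇒   f'(x) = 2·x + 3
  g(x) = 4·x   ⇒   g'(x) = 4
  lim(x→∞) f'(x)/g'(x) = lim(x→∞) (2·x + 3)/(4)
  = ∞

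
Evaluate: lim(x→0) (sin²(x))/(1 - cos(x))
This is a 0/0 indeterminate form.

Apply L'Hôpital's rule: differentiate numerator and denominator separately.
  f(x) = sin(x)^2   ⇒   f'(x) = 2·sin(x)·cos(x)
  g(x) = 1 - cos(x)   ⇒   g'(x) = sin(x)
  lim(x→0) f'(x)/g'(x) = lim(x→0) (2·sin(x)·cos(x))/(sin(x))
  = 2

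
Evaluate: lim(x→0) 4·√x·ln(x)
This is a 0·∞ indeterminate form.

Rewrite 0·∞ as a quotient (0/0 or ∞/∞ form), then apply L'Hôpital's rule:
  lim(x→0) 4·√x·ln(x) = 0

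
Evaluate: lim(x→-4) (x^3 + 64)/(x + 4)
This is a standard limit.

Factor or rationalize the expression:
  lim(x→-4) (x^3 + 64)/(x + 4) = 48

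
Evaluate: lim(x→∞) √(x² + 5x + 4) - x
This is an ∞-∞ indeterminate form.

Combine fractions or rationalize to convert ∞-∞ to 0/0 form:
  lim(x→∞) √(x² + 5x + 4) - x = 5/2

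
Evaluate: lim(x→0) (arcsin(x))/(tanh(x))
This is a 0/0 indeterminate form.

Apply L'Hôpital's rule: differentiate numerator and denominator separately.
  f(x) = asin(x)   ⇒   f'(x) = 1/sqrt(1 - x^2)
  g(x) = tanh(x)   ⇒   g'(x) = 1 - tanh(x)^2
  lim(x→0) f'(x)/g'(x) = lim(x→0) (1/sqrt(1 - x^2))/(1 - tanh(x)^2)
  = 1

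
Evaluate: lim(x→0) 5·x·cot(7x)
This is a 0·∞ indeterminate form.

Rewrite 0·∞ as a quotient (0/0 or ∞/∞ form), then apply L'Hôpital's rule:
  lim(x→0) 5·x·cot(7x) = 5/7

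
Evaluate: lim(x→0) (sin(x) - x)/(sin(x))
This is a 0/0 indeterminate form.

Apply L'Hôpital's rule: differentiate numerator and denominator separately.
  f(x) = -x + sin(x)   ⇒   f'(x) = cos(x) - 1
  g(x) = sin(x)   ⇒   g'(x) = cos(x)
  lim(x→0) f'(x)/g'(x) = lim(x→0) (cos(x) - 1)/(cos(x))
  = 0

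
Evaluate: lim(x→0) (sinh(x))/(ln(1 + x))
This is a 0/0 indeterminate form.

Apply L'Hôpital's rule: differentiate numerator and denominator separately.
  f(x) = sinh(x)   ⇒   f'(x) = cosh(x)
  g(x) = ln(x + 1)   ⇒   g'(x) = 1/(x + 1)
  lim(x→0) f'(x)/g'(x) = lim(x→0) (cosh(x))/(1/(x + 1))
  = 1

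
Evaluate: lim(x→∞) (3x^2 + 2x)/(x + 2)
This is an ∞/∞ indeterminate form.

Apply L'Hôpital's rule: differentiate numerator and denominator separately.
  f(x) = 3·x^2 + 2·x   ⇒   f'(x) = 6·x + 2
  g(x) = x + 2   ⇒   g'(x) = 1
  lim(x→∞) f'(x)/g'(x) = lim(x→∞) (6·x + 2)/(1)
  = ∞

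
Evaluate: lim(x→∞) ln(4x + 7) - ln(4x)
This is an ∞-∞ indeterminate form.

Combine fractions or rationalize to convert ∞-∞ to 0/0 form:
  lim(x→∞) ln(4x + 7) - ln(4x) = 0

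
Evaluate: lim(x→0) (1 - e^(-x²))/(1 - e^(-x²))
This is a 0/0 indeterminate form.

Apply L'Hôpital's rule: differentiate numerator and denominator separately.
  f(x) = 1 - e^(-x^2)   ⇒   f'(x) = 2·x·e^(-x^2)
  g(x) = 1 - e^(-x^2)   ⇒   g'(x) = 2·x·e^(-x^2)
  lim(x→0) f'(x)/g'(x) = lim(x→0) (2·x·e^(-x^2))/(2·x·e^(-x^2))
  = 1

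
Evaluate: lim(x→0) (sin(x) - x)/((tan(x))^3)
This is a 0/0 indeterminate form.

Apply L'Hôpital's rule: differentiate numerator and denominator separately.
  f(x) = -x + sin(x)   ⇒   f'(x) = cos(x) - 1
  g(x) = tan(x)^3   ⇒   g'(x) = (3·tan(x)^2 + 3)·tan(x)^2
  lim(x→0) f'(x)/g'(x) = lim(x→0) (cos(x) - 1)/((3·tan(x)^2 + 3)·tan(x)^2)
  = -1/6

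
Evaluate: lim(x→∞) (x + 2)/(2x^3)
This is an ∞/∞ indeterminate form.

Apply L'Hôpital's rule: differentiate numerator and denominator separately.
  f(x) = x + 2   ⇒   f'(x) = 1
  g(x) = 2·x^3   ⇒   g'(x) = 6·x^2
  lim(x→∞) f'(x)/g'(x) = lim(x→∞) (1)/(6·x^2)
  = 0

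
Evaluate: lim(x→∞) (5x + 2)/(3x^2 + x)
This is an ∞/∞ indeterminate form.

Apply L'Hôpital's rule: differentiate numerator and denominator separately.
  f(x) = 5·x + 2   ⇒   f'(x) = 5
  g(x) = 3·x^2 + x   ⇒   g'(x) = 6·x + 1
  lim(x→∞) f'(x)/g'(x) = lim(x→∞) (5)/(6·x + 1)
  = 0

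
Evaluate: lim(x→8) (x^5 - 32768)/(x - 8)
This is a standard limit.

Factor or rationalize the expression:
  lim(x→8) (x^5 - 32768)/(x - 8) = 20480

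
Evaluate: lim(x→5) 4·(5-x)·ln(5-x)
This is a 0·∞ indeterminate form.

Rewrite 0·∞ as a quotient (0/0 or ∞/∞ form), then apply L'Hôpital's rule:
  lim(x→5) 4·(5-x)·ln(5-x) = 0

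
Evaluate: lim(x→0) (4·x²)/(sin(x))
This is a 0/0 indeterminate form.

Apply L'Hôpital's rule: differentiate numerator and denominator separately.
  f(x) = 4·x^2   ⇒   f'(x) = 8·x
  g(x) = sin(x)   ⇒   g'(x) = cos(x)
  lim(x→0) f'(x)/g'(x) = lim(x→0) (8·x)/(cos(x))
  = 0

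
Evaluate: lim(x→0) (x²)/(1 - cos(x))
This is a 0/0 indeterminate form.

Apply L'Hôpital's rule: differentiate numerator and denominator separately.
  f(x) = x^2   ⇒   f'(x) = 2·x
  g(x) = 1 - cos(x)   ⇒   g'(x) = sin(x)
  lim(x→0) f'(x)/g'(x) = lim(x→0) (2·x)/(sin(x))
  = 2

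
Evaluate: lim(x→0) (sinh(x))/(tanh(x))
This is a 0/0 indeterminate form.

Apply L'Hôpital's rule: differentiate numerator and denominator separately.
  f(x) = sinh(x)   ⇒   f'(x) = cosh(x)
  g(x) = tanh(x)   ⇒   g'(x) = 1 - tanh(x)^2
  lim(x→0) f'(x)/g'(x) = lim(x→0) (cosh(x))/(1 - tanh(x)^2)
  = 1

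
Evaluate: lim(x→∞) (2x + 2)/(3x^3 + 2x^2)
This is an ∞/∞ indeterminate form.

Apply L'Hôpital's rule: differentiate numerator and denominator separately.
  f(x) = 2·x + 2   ⇒   f'(x) = 2
  g(x) = 3·x^3 + 2·x^2   ⇒   g'(x) = 9·x^2 + 4·x
  lim(x→∞) f'(x)/g'(x) = lim(x→∞) (2)/(9·x^2 + 4·x)
  = 0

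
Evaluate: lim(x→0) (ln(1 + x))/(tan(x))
This is a 0/0 indeterminate form.

Apply L'Hôpital's rule: differentiate numerator and denominator separately.
  f(x) = ln(x + 1)   ⇒   f'(x) = 1/(x + 1)
  g(x) = tan(x)   ⇒   g'(x) = tan(x)^2 + 1
  lim(x→0) f'(x)/g'(x) = lim(x→0) (1/(x + 1))/(tan(x)^2 + 1)
  = 1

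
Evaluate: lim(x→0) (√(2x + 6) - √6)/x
This is a standard limit.

Factor or rationalize the expression:
  lim(x→0) (√(2x + 6) - √6)/x = sqrt(6)/6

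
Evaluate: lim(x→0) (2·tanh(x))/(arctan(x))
This is a 0/0 indeterminate form.

Apply L'Hôpital's rule: differentiate numerator and denominator separately.
  f(x) = 2·tanh(x)   ⇒   f'(x) = 2 - 2·tanh(x)^2
  g(x) = atan(x)   ⇒   g'(x) = 1/(x^2 + 1)
  lim(x→0) f'(x)/g'(x) = lim(x→0) (2 - 2·tanh(x)^2)/(1/(x^2 + 1))
  = 2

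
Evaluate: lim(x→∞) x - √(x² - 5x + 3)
This is an ∞-∞ indeterminate form.

Combine fractions or rationalize to convert ∞-∞ to 0/0 form:
  lim(x→∞) x - √(x² - 5x + 3) = 5/2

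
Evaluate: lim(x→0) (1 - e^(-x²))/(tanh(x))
This is a 0/0 indeterminate form.

Apply L'Hôpital's rule: differentiate numerator and denominator separately.
  f(x) = 1 - e^(-x^2)   ⇒   f'(x) = 2·x·e^(-x^2)
  g(x) = tanh(x)   ⇒   g'(x) = 1 - tanh(x)^2
  lim(x→0) f'(x)/g'(x) = lim(x→0) (2·x·e^(-x^2))/(1 - tanh(x)^2)
  = 0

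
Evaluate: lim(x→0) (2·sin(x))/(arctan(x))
This is a 0/0 indeterminate form.

Apply L'Hôpital's rule: differentiate numerator and denominator separately.
  f(x) = 2·sin(x)   ⇒   f'(x) = 2·cos(x)
  g(x) = atan(x)   ⇒   g'(x) = 1/(x^2 + 1)
  lim(x→0) f'(x)/g'(x) = lim(x→0) (2·cos(x))/(1/(x^2 + 1))
  = 2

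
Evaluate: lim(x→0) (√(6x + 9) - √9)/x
This is a standard limit.

Factor or rationalize the expression:
  lim(x→0) (√(6x + 9) - √9)/x = 1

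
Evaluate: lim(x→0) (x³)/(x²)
This is a 0/0 indeterminate form.

Apply L'Hôpital's rule: differentiate numerator and denominator separately.
  f(x) = x^3   ⇒   f'(x) = 3·x^2
  g(x) = x^2   ⇒   g'(x) = 2·x
  lim(x→0) f'(x)/g'(x) = lim(x→0) (3·x^2)/(2·x)
  = 0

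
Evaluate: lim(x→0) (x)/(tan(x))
This is a 0/0 indeterminate form.

Apply L'Hôpital's rule: differentiate numerator and denominator separately.
  f(x) = x   ⇒   f'(x) = 1
  g(x) = tan(x)   ⇒   g'(x) = tan(x)^2 + 1
  lim(x→0) f'(x)/g'(x) = lim(x→0) (1)/(tan(x)^2 + 1)
  = 1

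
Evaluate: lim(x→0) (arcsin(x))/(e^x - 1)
This is a 0/0 indeterminate form.

Apply L'Hôpital's rule: differentiate numerator and denominator separately.
  f(x) = asin(x)   ⇒   f'(x) = 1/sqrt(1 - x^2)
  g(x) = e^(x) - 1   ⇒   g'(x) = e^(x)
  lim(x→0) f'(x)/g'(x) = lim(x→0) (1/sqrt(1 - x^2))/(e^(x))
  = 1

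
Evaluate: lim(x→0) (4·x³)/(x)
This is a 0/0 indeterminate form.

Apply L'Hôpital's rule: differentiate numerator and denominator separately.
  f(x) = 4·x^3   ⇒   f'(x) = 12·x^2
  g(x) = x   ⇒   g'(x) = 1
  lim(x→0) f'(x)/g'(x) = lim(x→0) (12·x^2)/(1)
  = 0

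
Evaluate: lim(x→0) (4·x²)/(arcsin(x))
This is a 0/0 indeterminate form.

Apply L'Hôpital's rule: differentiate numerator and denominator separately.
  f(x) = 4·x^2   ⇒   f'(x) = 8·x
  g(x) = asin(x)   ⇒   g'(x) = 1/sqrt(1 - x^2)
  lim(x→0) f'(x)/g'(x) = lim(x→0) (8·x)/(1/sqrt(1 - x^2))
  = 0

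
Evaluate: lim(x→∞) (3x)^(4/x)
This is an exponential indeterminate form.

For exponential indeterminate forms, take the natural log:
  Let L = lim(x→∞) (3x)^(4/x)
  Then ln(L) = lim(x→∞) [exponent × ln(base)]
  Evaluate using L'Hôpital or standard limits, then exponentiate.
  L = 1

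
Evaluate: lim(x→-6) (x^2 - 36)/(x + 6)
This is a standard limit.

Factor or rationalize the expression:
  lim(x→-6) (x^2 - 36)/(x + 6) = -12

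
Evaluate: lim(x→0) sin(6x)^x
This is an exponential indeterminate form.

For exponential indeterminate forms, take the natural log:
  Let L = lim(x→0) sin(6x)^x
  Then ln(L) = lim(x→0) [exponent × ln(base)]
  Evaluate using L'Hôpital or standard limits, then exponentiate.
  L = 1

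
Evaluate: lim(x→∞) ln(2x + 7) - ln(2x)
This is an ∞-∞ indeterminate form.

Combine fractions or rationalize to convert ∞-∞ to 0/0 form:
  lim(x→∞) ln(2x + 7) - ln(2x) = 0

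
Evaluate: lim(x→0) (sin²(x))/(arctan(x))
This is a 0/0 indeterminate form.

Apply L'Hôpital's rule: differentiate numerator and denominator separately.
  f(x) = sin(x)^2   ⇒   f'(x) = 2·sin(x)·cos(x)
  g(x) = atan(x)   ⇒   g'(x) = 1/(x^2 + 1)
  lim(x→0) f'(x)/g'(x) = lim(x→0) (2·sin(x)·cos(x))/(1/(x^2 + 1))
  = 0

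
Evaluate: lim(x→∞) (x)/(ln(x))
This is an ∞/∞ indeterminate form.

Apply L'Hôpital's rule: differentiate numerator and denominator separately.
  f(x) = x   ⇒   f'(x) = 1
  g(x) = ln(x)   ⇒   g'(x) = 1/x
  lim(x→∞) f'(x)/g'(x) = lim(x→∞) (1)/(1/x)
  = ∞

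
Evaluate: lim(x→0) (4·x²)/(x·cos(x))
This is a 0/0 indeterminate form.

Apply L'Hôpital's rule: differentiate numerator and denominator separately.
  f(x) = 4·x^2   ⇒   f'(x) = 8·x
  g(x) = x·cos(x)   ⇒   g'(x) = -x·sin(x) + cos(x)
  lim(x→0) f'(x)/g'(x) = lim(x→0) (8·x)/(-x·sin(x) + cos(x))
  = 0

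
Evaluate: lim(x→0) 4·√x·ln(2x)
This is a 0·∞ indeterminate form.

Rewrite 0·∞ as a quotient (0/0 or ∞/∞ form), then apply L'Hôpital's rule:
  lim(x→0) 4·√x·ln(2x) = 0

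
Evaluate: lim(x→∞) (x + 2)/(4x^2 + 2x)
This is an ∞/∞ indeterminate form.

Apply L'Hôpital's rule: differentiate numerator and denominator separately.
  f(x) = x + 2   ⇒   f'(x) = 1
  g(x) = 4·x^2 + 2·x   ⇒   g'(x) = 8·x + 2
  lim(x→∞) f'(x)/g'(x) = lim(x→∞) (1)/(8·x + 2)
  = 0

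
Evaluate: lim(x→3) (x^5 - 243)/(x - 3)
This is a standard limit.

Factor or rationalize the expression:
  lim(x→3) (x^5 - 243)/(x - 3) = 405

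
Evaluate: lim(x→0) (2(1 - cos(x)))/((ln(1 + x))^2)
This is a 0/0 indeterminate form.

Apply L'Hôpital's rule: differentiate numerator and denominator separately.
  f(x) = 2 - 2·cos(x)   ⇒   f'(x) = 2·sin(x)
  g(x) = ln(x + 1)^2   ⇒   g'(x) = 2·ln(x + 1)/(x + 1)
  lim(x→0) f'(x)/g'(x) = lim(x→0) (2·sin(x))/(2·ln(x + 1)/(x + 1))
  = 1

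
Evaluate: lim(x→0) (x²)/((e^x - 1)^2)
This is a 0/0 indeterminate form.

Apply L'Hôpital's rule: differentiate numerator and denominator separately.
  f(x) = x^2   ⇒   f'(x) = 2·x
  g(x) = (e^(x) - 1)^2   ⇒   g'(x) = 2·(e^(x) - 1)·e^(x)
  lim(x→0) f'(x)/g'(x) = lim(x→0) (2·x)/(2·(e^(x) - 1)·e^(x))
  = 1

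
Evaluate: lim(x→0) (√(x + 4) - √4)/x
This is a standard limit.

Factor or rationalize the expression:
  lim(x→0) (√(x + 4) - √4)/x = 1/4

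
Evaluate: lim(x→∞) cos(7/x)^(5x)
This is an exponential indeterminate form.

For exponential indeterminate forms, take the natural log:
  Let L = lim(x→∞) cos(7/x)^(5x)
  Then ln(L) = lim(x→∞) [exponent × ln(base)]
  Evaluate using L'Hôpital or standard limits, then exponentiate.
  L = 1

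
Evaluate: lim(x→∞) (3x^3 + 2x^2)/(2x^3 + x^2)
This is an ∞/∞ indeterminate form.

Apply L'Hôpital's rule: differentiate numerator and denominator separately.
  f(x) = 3·x^3 + 2·x^2   ⇒   f'(x) = 9·x^2 + 4·x
  g(x) = 2·x^3 + x^2   ⇒   g'(x) = 6·x^2 + 2·x
  lim(x→∞) f'(x)/g'(x) = lim(x→∞) (9·x^2 + 4·x)/(6·x^2 + 2·x)
  = 3/2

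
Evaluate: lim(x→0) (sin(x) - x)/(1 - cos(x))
This is a 0/0 indeterminate form.

Apply L'Hôpital's rule: differentiate numerator and denominator separately.
  f(x) = -x + sin(x)   ⇒   f'(x) = cos(x) - 1
  g(x) = 1 - cos(x)   ⇒   g'(x) = sin(x)
  lim(x→0) f'(x)/g'(x) = lim(x→0) (cos(x) - 1)/(sin(x))
  = 0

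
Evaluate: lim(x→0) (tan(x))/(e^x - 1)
This is a 0/0 indeterminate form.

Apply L'Hôpital's rule: differentiate numerator and denominator separately.
  f(x) = tan(x)   ⇒   f'(x) = tan(x)^2 + 1
  g(x) = e^(x) - 1   ⇒   g'(x) = e^(x)
  lim(x→0) f'(x)/g'(x) = lim(x→0) (tan(x)^2 + 1)/(e^(x))
  = 1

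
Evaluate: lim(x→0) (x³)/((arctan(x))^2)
This is a 0/0 indeterminate form.

Apply L'Hôpital's rule: differentiate numerator and denominator separately.
  f(x) = x^3   ⇒   f'(x) = 3·x^2
  g(x) = atan(x)^2   ⇒   g'(x) = 2·atan(x)/(x^2 + 1)
  lim(x→0) f'(x)/g'(x) = lim(x→0) (3·x^2)/(2·atan(x)/(x^2 + 1))
  = 0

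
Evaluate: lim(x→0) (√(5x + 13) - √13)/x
This is a standard limit.

Factor or rationalize the expression:
  lim(x→0) (√(5x + 13) - √13)/x = 5·sqrt(13)/26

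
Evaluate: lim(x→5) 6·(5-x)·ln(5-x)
This is a 0·∞ indeterminate form.

Rewrite 0·∞ as a quotient (0/0 or ∞/∞ form), then apply L'Hôpital's rule:
  lim(x→5) 6·(5-x)·ln(5-x) = 0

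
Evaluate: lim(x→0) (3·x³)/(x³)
This is a 0/0 indeterminate form.

Apply L'Hôpital's rule: differentiate numerator and denominator separately.
  f(x) = 3·x^3   ⇒   f'(x) = 9·x^2
  g(x) = x^3   ⇒   g'(x) = 3·x^2
  lim(x→0) f'(x)/g'(x) = lim(x→0) (9·x^2)/(3·x^2)
  = 3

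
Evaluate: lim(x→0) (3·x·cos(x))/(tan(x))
This is a 0/0 indeterminate form.

Apply L'Hôpital's rule: differentiate numerator and denominator separately.
  f(x) = 3·x·cos(x)   ⇒   f'(x) = -3·x·sin(x) + 3·cos(x)
  g(x) = tan(x)   ⇒   g'(x) = tan(x)^2 + 1
  lim(x→0) f'(x)/g'(x) = lim(x→0) (-3·x·sin(x) + 3·cos(x))/(tan(x)^2 + 1)
  = 3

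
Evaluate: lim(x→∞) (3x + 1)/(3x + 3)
This is an ∞/∞ indeterminate form.

Apply L'Hôpital's rule: differentiate numerator and denominator separately.
  f(x) = 3·x + 1   ⇒   f'(x) = 3
  g(x) = 3·x + 3   ⇒   g'(x) = 3
  lim(x→∞) f'(x)/g'(x) = lim(x→∞) (3)/(3)
  = 1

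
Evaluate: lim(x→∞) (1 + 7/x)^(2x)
This is an exponential indeterminate form.

For exponential indeterminate forms, take the natural log:
  Let L = lim(x→∞) (1 + 7/x)^(2x)
  Then ln(L) = lim(x→∞) [exponent × ln(base)]
  Evaluate using L'Hôpital or standard limits, then exponentiate.
  L = e^(14)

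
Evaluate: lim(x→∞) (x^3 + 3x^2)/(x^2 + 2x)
This is an ∞/∞ indeterminate form.

Apply L'Hôpital's rule: differentiate numerator and denominator separately.
  f(x) = x^3 + 3·x^2   ⇒   f'(x) = 3·x^2 + 6·x
  g(x) = x^2 + 2·x   ⇒   g'(x) = 2·x + 2
  lim(x→∞) f'(x)/g'(x) = lim(x→∞) (3·x^2 + 6·x)/(2·x + 2)
  = ∞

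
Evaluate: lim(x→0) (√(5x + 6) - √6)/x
This is a standard limit.

Factor or rationalize the expression:
  lim(x→0) (√(5x + 6) - √6)/x = 5·sqrt(6)/12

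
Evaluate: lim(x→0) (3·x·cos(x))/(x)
This is a 0/0 indeterminate form.

Apply L'Hôpital's rule: differentiate numerator and denominator separately.
  f(x) = 3·x·cos(x)   ⇒   f'(x) = -3·x·sin(x) + 3·cos(x)
  g(x) = x   ⇒   g'(x) = 1
  lim(x→0) f'(x)/g'(x) = lim(x→0) (-3·x·sin(x) + 3·cos(x))/(1)
  = 3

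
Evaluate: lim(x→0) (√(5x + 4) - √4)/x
This is a standard limit.

Factor or rationalize the expression:
  lim(x→0) (√(5x + 4) - √4)/x = 5/4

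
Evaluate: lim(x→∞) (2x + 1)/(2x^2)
This is an ∞/∞ indeterminate form.

Apply L'Hôpital's rule: differentiate numerator and denominator separately.
  f(x) = 2·x + 1   ⇒   f'(x) = 2
  g(x) = 2·x^2   ⇒   g'(x) = 4·x
  lim(x→∞) f'(x)/g'(x) = lim(x→∞) (2)/(4·x)
  = 0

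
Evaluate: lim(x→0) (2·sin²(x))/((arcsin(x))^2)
This is a 0/0 indeterminate form.

Apply L'Hôpital's rule: differentiate numerator and denominator separately.
  f(x) = 2·sin(x)^2   ⇒   f'(x) = 4·sin(x)·cos(x)
  g(x) = asin(x)^2   ⇒   g'(x) = 2·asin(x)/sqrt(1 - x^2)
  lim(x→0) f'(x)/g'(x) = lim(x→0) (4·sin(x)·cos(x))/(2·asin(x)/sqrt(1 - x^2))
  = 2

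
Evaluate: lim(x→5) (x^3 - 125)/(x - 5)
This is a standard limit.

Factor or rationalize the expression:
  lim(x→5) (x^3 - 125)/(x - 5) = 75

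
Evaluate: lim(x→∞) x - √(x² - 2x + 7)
This is an ∞-∞ indeterminate form.

Combine fractions or rationalize to convert ∞-∞ to 0/0 form:
  lim(x→∞) x - √(x² - 2x + 7) = 1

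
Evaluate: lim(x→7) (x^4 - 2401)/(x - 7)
This is a standard limit.

Factor or rationalize the expression:
  lim(x→7) (x^4 - 2401)/(x - 7) = 1372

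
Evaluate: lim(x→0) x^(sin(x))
This is an exponential indeterminate form.

For exponential indeterminate forms, take the natural log:
  Let L = lim(x→0) x^(sin(x))
  Then ln(L) = lim(x→0) [exponent × ln(base)]
  Evaluate using L'Hôpital or standard limits, then exponentiate.
  L = 1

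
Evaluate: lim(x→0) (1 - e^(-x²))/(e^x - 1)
This is a 0/0 indeterminate form.

Apply L'Hôpital's rule: differentiate numerator and denominator separately.
  f(x) = 1 - e^(-x^2)   ⇒   f'(x) = 2·x·e^(-x^2)
  g(x) = e^(x) - 1   ⇒   g'(x) = e^(x)
  lim(x→0) f'(x)/g'(x) = lim(x→0) (2·x·e^(-x^2))/(e^(x))
  = 0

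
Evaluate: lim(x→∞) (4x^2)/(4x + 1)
This is an ∞/∞ indeterminate form.

Apply L'Hôpital's rule: differentiate numerator and denominator separately.
  f(x) = 4·x^2   ⇒   f'(x) = 8·x
  g(x) = 4·x + 1   ⇒   g'(x) = 4
  lim(x→∞) f'(x)/g'(x) = lim(x→∞) (8·x)/(4)
  = ∞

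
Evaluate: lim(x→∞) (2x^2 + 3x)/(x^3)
This is an ∞/∞ indeterminate form.

Apply L'Hôpital's rule: differentiate numerator and denominator separately.
  f(x) = 2·x^2 + 3·x   ⇒   f'(x) = 4·x + 3
  g(x) = x^3   ⇒   g'(x) = 3·x^2
  lim(x→∞) f'(x)/g'(x) = lim(x→∞) (4·x + 3)/(3·x^2)
  = 0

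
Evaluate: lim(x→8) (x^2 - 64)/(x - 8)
This is a standard limit.

Factor or rationalize the expression:
  lim(x→8) (x^2 - 64)/(x - 8) = 16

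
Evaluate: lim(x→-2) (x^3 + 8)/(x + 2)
This is a standard limit.

Factor or rationalize the expression:
  lim(x→-2) (x^3 + 8)/(x + 2) = 12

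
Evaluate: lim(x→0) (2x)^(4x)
This is an exponential indeterminate form.

For exponential indeterminate forms, take the natural log:
  Let L = lim(x→0) (2x)^(4x)
  Then ln(L) = lim(x→0) [exponent × ln(base)]
  Evaluate using L'Hôpital or standard limits, then exponentiate.
  L = 1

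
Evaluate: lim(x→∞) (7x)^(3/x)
This is an exponential indeterminate form.

For exponential indeterminate forms, take the natural log:
  Let L = lim(x→∞) (7x)^(3/x)
  Then ln(L) = lim(x→∞) [exponent × ln(base)]
  Evaluate using L'Hôpital or standard limits, then exponentiate.
  L = 1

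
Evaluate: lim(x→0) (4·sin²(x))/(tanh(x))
This is a 0/0 indeterminate form.

Apply L'Hôpital's rule: differentiate numerator and denominator separately.
  f(x) = 4·sin(x)^2   ⇒   f'(x) = 8·sin(x)·cos(x)
  g(x) = tanh(x)   ⇒   g'(x) = 1 - tanh(x)^2
  lim(x→0) f'(x)/g'(x) = lim(x→0) (8·sin(x)·cos(x))/(1 - tanh(x)^2)
  = 0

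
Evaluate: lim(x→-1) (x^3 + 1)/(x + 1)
This is a standard limit.

Factor or rationalize the expression:
  lim(x→-1) (x^3 + 1)/(x + 1) = 3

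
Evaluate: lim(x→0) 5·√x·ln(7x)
This is a 0·∞ indeterminate form.

Rewrite 0·∞ as a quotient (0/0 or ∞/∞ form), then apply L'Hôpital's rule:
  lim(x→0) 5·√x·ln(7x) = 0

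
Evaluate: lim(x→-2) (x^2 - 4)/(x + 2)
This is a standard limit.

Factor or rationalize the expression:
  lim(x→-2) (x^2 - 4)/(x + 2) = -4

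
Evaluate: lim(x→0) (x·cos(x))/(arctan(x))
This is a 0/0 indeterminate form.

Apply L'Hôpital's rule: differentiate numerator and denominator separately.
  f(x) = x·cos(x)   ⇒   f'(x) = -x·sin(x) + cos(x)
  g(x) = atan(x)   ⇒   g'(x) = 1/(x^2 + 1)
  lim(x→0) f'(x)/g'(x) = lim(x→0) (-x·sin(x) + cos(x))/(1/(x^2 + 1))
  = 1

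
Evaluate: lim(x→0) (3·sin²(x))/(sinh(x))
This is a 0/0 indeterminate form.

Apply L'Hôpital's rule: differentiate numerator and denominator separately.
  f(x) = 3·sin(x)^2   ⇒   f'(x) = 6·sin(x)·cos(x)
  g(x) = sinh(x)   ⇒   g'(x) = cosh(x)
  lim(x→0) f'(x)/g'(x) = lim(x→0) (6·sin(x)·cos(x))/(cosh(x))
  = 0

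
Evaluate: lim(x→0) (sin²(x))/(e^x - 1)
This is a 0/0 indeterminate form.

Apply L'Hôpital's rule: differentiate numerator and denominator separately.
  f(x) = sin(x)^2   ⇒   f'(x) = 2·sin(x)·cos(x)
  g(x) = e^(x) - 1   ⇒   g'(x) = e^(x)
  lim(x→0) f'(x)/g'(x) = lim(x→0) (2·sin(x)·cos(x))/(e^(x))
  = 0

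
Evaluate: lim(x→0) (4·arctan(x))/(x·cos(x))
This is a 0/0 indeterminate form.

Apply L'Hôpital's rule: differentiate numerator and denominator separately.
  f(x) = 4·atan(x)   ⇒   f'(x) = 4/(x^2 + 1)
  g(x) = x·cos(x)   ⇒   g'(x) = -x·sin(x) + cos(x)
  lim(x→0) f'(x)/g'(x) = lim(x→0) (4/(x^2 + 1))/(-x·sin(x) + cos(x))
  = 4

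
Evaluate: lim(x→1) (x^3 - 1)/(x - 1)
This is a standard limit.

Factor or rationalize the expression:
  lim(x→1) (x^3 - 1)/(x - 1) = 3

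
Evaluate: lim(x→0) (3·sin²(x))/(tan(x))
This is a 0/0 indeterminate form.

Apply L'Hôpital's rule: differentiate numerator and denominator separately.
  f(x) = 3·sin(x)^2   ⇒   f'(x) = 6·sin(x)·cos(x)
  g(x) = tan(x)   ⇒   g'(x) = tan(x)^2 + 1
  lim(x→0) f'(x)/g'(x) = lim(x→0) (6·sin(x)·cos(x))/(tan(x)^2 + 1)
  = 0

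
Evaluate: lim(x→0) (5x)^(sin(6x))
This is an exponential indeterminate form.

For exponential indeterminate forms, take the natural log:
  Let L = lim(x→0) (5x)^(sin(6x))
  Then ln(L) = lim(x→0) [exponent × ln(base)]
  Evaluate using L'Hôpital or standard limits, then exponentiate.
  L = 1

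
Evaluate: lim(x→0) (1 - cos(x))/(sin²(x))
This is a 0/0 indeterminate form.

Apply L'Hôpital's rule: differentiate numerator and denominator separately.
  f(x) = 1 - cos(x)   ⇒   f'(x) = sin(x)
  g(x) = sin(x)^2   ⇒   g'(x) = 2·sin(x)·cos(x)
  lim(x→0) f'(x)/g'(x) = lim(x→0) (sin(x))/(2·sin(x)·cos(x))
  = 1/2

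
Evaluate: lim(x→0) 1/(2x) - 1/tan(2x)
This is an ∞-∞ indeterminate form.

Combine fractions or rationalize to convert ∞-∞ to 0/0 form:
  lim(x→0) 1/(2x) - 1/tan(2x) = 0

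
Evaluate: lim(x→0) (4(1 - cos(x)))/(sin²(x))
This is a 0/0 indeterminate form.

Apply L'Hôpital's rule: differentiate numerator and denominator separately.
  f(x) = 4 - 4·cos(x)   ⇒   f'(x) = 4·sin(x)
  g(x) = sin(x)^2   ⇒   g'(x) = 2·sin(x)·cos(x)
  lim(x→0) f'(x)/g'(x) = lim(x→0) (4·sin(x))/(2·sin(x)·cos(x))
  = 2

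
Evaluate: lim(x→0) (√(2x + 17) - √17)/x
This is a standard limit.

Factor or rationalize the expression:
  lim(x→0) (√(2x + 17) - √17)/x = sqrt(17)/17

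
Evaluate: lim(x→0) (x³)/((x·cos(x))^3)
This is a 0/0 indeterminate form.

Apply L'Hôpital's rule: differentiate numerator and denominator separately.
  f(x) = x^3   ⇒   f'(x) = 3·x^2
  g(x) = x^3·cos(x)^3   ⇒   g'(x) = -3·x^3·sin(x)·cos(x)^2 + 3·x^2·cos(x)^3
  lim(x→0) f'(x)/g'(x) = lim(x→0) (3·x^2)/(-3·x^3·sin(x)·cos(x)^2 + 3·x^2·cos(x)^3)
  = 1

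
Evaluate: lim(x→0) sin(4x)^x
This is an exponential indeterminate form.

For exponential indeterminate forms, take the natural log:
  Let L = lim(x→0) sin(4x)^x
  Then ln(L) = lim(x→0) [exponent × ln(base)]
  Evaluate using L'Hôpital or standard limits, then exponentiate.
  L = 1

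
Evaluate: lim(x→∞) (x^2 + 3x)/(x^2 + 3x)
This is an ∞/∞ indeterminate form.

Apply L'Hôpital's rule: differentiate numerator and denominator separately.
  f(x) = x^2 + 3·x   ⇒   f'(x) = 2·x + 3
  g(x) = x^2 + 3·x   ⇒   g'(x) = 2·x + 3
  lim(x→∞) f'(x)/g'(x) = lim(x→∞) (2·x + 3)/(2·x + 3)
  = 1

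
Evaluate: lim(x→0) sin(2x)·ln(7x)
This is a 0·∞ indeterminate form.

Rewrite 0·∞ as a quotient (0/0 or ∞/∞ form), then apply L'Hôpital's rule:
  lim(x→0) sin(2x)·ln(7x) = 0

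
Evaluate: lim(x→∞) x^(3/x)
This is an exponential indeterminate form.

For exponential indeterminate forms, take the natural log:
  Let L = lim(x→∞) x^(3/x)
  Then ln(L) = lim(x→∞) [exponent × ln(base)]
  Evaluate using L'Hôpital or standard limits, then exponentiate.
  L = 1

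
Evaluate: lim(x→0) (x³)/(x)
This is a 0/0 indeterminate form.

Apply L'Hôpital's rule: differentiate numerator and denominator separately.
  f(x) = x^3   ⇒   f'(x) = 3·x^2
  g(x) = x   ⇒   g'(x) = 1
  lim(x→0) f'(x)/g'(x) = lim(x→0) (3·x^2)/(1)
  = 0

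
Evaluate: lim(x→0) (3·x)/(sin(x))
This is a 0/0 indeterminate form.

Apply L'Hôpital's rule: differentiate numerator and denominator separately.
  f(x) = 3·x   ⇒   f'(x) = 3
  g(x) = sin(x)   ⇒   g'(x) = cos(x)
  lim(x→0) f'(x)/g'(x) = lim(x→0) (3)/(cos(x))
  = 3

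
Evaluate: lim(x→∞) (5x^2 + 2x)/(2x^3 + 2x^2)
This is an ∞/∞ indeterminate form.

Apply L'Hôpital's rule: differentiate numerator and denominator separately.
  f(x) = 5·x^2 + 2·x   ⇒   f'(x) = 10·x + 2
  g(x) = 2·x^3 + 2·x^2   ⇒   g'(x) = 6·x^2 + 4·x
  lim(x→∞) f'(x)/g'(x) = lim(x→∞) (10·x + 2)/(6·x^2 + 4·x)
  = 0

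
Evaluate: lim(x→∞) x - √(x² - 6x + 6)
This is an ∞-∞ indeterminate form.

Combine fractions or rationalize to convert ∞-∞ to 0/0 form:
  lim(x→∞) x - √(x² - 6x + 6) = 3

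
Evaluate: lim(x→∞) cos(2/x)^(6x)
This is an exponential indeterminate form.

For exponential indeterminate forms, take the natural log:
  Let L = lim(x→∞) cos(2/x)^(6x)
  Then ln(L) = lim(x→∞) [exponent × ln(base)]
  Evaluate using L'Hôpital or standard limits, then exponentiate.
  L = 1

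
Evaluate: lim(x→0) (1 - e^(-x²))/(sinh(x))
This is a 0/0 indeterminate form.

Apply L'Hôpital's rule: differentiate numerator and denominator separately.
  f(x) = 1 - e^(-x^2)   ⇒   f'(x) = 2·x·e^(-x^2)
  g(x) = sinh(x)   ⇒   g'(x) = cosh(x)
  lim(x→0) f'(x)/g'(x) = lim(x→0) (2·x·e^(-x^2))/(cosh(x))
  = 0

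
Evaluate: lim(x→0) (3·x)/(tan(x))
This is a 0/0 indeterminate form.

Apply L'Hôpital's rule: differentiate numerator and denominator separately.
  f(x) = 3·x   ⇒   f'(x) = 3
  g(x) = tan(x)   ⇒   g'(x) = tan(x)^2 + 1
  lim(x→0) f'(x)/g'(x) = lim(x→0) (3)/(tan(x)^2 + 1)
  = 3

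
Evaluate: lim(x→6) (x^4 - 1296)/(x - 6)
This is a standard limit.

Factor or rationalize the expression:
  lim(x→6) (x^4 - 1296)/(x - 6) = 864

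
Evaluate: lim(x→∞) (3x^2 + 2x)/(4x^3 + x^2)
This is an ∞/∞ indeterminate form.

Apply L'Hôpital's rule: differentiate numerator and denominator separately.
  f(x) = 3·x^2 + 2·x   ⇒   f'(x) = 6·x + 2
  g(x) = 4·x^3 + x^2   ⇒   g'(x) = 12·x^2 + 2·x
  lim(x→∞) f'(x)/g'(x) = lim(x→∞) (6·x + 2)/(12·x^2 + 2·x)
  = 0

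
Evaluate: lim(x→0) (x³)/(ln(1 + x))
This is a 0/0 indeterminate form.

Apply L'Hôpital's rule: differentiate numerator and denominator separately.
  f(x) = x^3   ⇒   f'(x) = 3·x^2
  g(x) = ln(x + 1)   ⇒   g'(x) = 1/(x + 1)
  lim(x→0) f'(x)/g'(x) = lim(x→0) (3·x^2)/(1/(x + 1))
  = 0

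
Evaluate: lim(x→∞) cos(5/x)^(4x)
This is an exponential indeterminate form.

For exponential indeterminate forms, take the natural log:
  Let L = lim(x→∞) cos(5/x)^(4x)
  Then ln(L) = lim(x→∞) [exponent × ln(base)]
  Evaluate using L'Hôpital or standard limits, then exponentiate.
  L = 1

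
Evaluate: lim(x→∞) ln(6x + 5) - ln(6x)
This is an ∞-∞ indeterminate form.

Combine fractions or rationalize to convert ∞-∞ to 0/0 form:
  lim(x→∞) ln(6x + 5) - ln(6x) = 0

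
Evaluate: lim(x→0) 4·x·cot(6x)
This is a 0·∞ indeterminate form.

Rewrite 0·∞ as a quotient (0/0 or ∞/∞ form), then apply L'Hôpital's rule:
  lim(x→0) 4·x·cot(6x) = 2/3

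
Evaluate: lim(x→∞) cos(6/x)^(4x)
This is an exponential indeterminate form.

For exponential indeterminate forms, take the natural log:
  Let L = lim(x→∞) cos(6/x)^(4x)
  Then ln(L) = lim(x→∞) [exponent × ln(base)]
  Evaluate using L'Hôpital or standard limits, then exponentiate.
  L = 1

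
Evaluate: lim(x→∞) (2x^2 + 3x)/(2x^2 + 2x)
This is an ∞/∞ indeterminate form.

Apply L'Hôpital's rule: differentiate numerator and denominator separately.
  f(x) = 2·x^2 + 3·x   ⇒   f'(x) = 4·x + 3
  g(x) = 2·x^2 + 2·x   ⇒   g'(x) = 4·x + 2
  lim(x→∞) f'(x)/g'(x) = lim(x→∞) (4·x + 3)/(4·x + 2)
  = 1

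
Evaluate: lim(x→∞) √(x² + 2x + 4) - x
This is an ∞-∞ indeterminate form.

Combine fractions or rationalize to convert ∞-∞ to 0/0 form:
  lim(x→∞) √(x² + 2x + 4) - x = 1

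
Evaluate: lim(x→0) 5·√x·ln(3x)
This is a 0·∞ indeterminate form.

Rewrite 0·∞ as a quotient (0/0 or ∞/∞ form), then apply L'Hôpital's rule:
  lim(x→0) 5·√x·ln(3x) = 0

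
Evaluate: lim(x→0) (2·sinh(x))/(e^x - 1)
This is a 0/0 indeterminate form.

Apply L'Hôpital's rule: differentiate numerator and denominator separately.
  f(x) = 2·sinh(x)   ⇒   f'(x) = 2·cosh(x)
  g(x) = e^(x) - 1   ⇒   g'(x) = e^(x)
  lim(x→0) f'(x)/g'(x) = lim(x→0) (2·cosh(x))/(e^(x))
  = 2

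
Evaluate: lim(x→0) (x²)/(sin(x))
This is a 0/0 indeterminate form.

Apply L'Hôpital's rule: differentiate numerator and denominator separately.
  f(x) = x^2   ⇒   f'(x) = 2·x
  g(x) = sin(x)   ⇒   g'(x) = cos(x)
  lim(x→0) f'(x)/g'(x) = lim(x→0) (2·x)/(cos(x))
  = 0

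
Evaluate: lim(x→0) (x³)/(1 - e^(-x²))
This is a 0/0 indeterminate form.

Apply L'Hôpital's rule: differentiate numerator and denominator separately.
  f(x) = x^3   ⇒   f'(x) = 3·x^2
  g(x) = 1 - e^(-x^2)   ⇒   g'(x) = 2·x·e^(-x^2)
  lim(x→0) f'(x)/g'(x) = lim(x→0) (3·x^2)/(2·x·e^(-x^2))
  = 0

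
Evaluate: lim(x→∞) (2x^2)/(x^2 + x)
This is an ∞/∞ indeterminate form.

Apply L'Hôpital's rule: differentiate numerator and denominator separately.
  f(x) = 2·x^2   ⇒   f'(x) = 4·x
  g(x) = x^2 + x   ⇒   g'(x) = 2·x + 1
  lim(x→∞) f'(x)/g'(x) = lim(x→∞) (4·x)/(2·x + 1)
  = 2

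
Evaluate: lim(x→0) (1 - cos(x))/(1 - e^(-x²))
This is a 0/0 indeterminate form.

Apply L'Hôpital's rule: differentiate numerator and denominator separately.
  f(x) = 1 - cos(x)   ⇒   f'(x) = sin(x)
  g(x) = 1 - e^(-x^2)   ⇒   g'(x) = 2·x·e^(-x^2)
  lim(x→0) f'(x)/g'(x) = lim(x→0) (sin(x))/(2·x·e^(-x^2))
  = 1/2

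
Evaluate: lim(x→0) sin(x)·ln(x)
This is a 0·∞ indeterminate form.

Rewrite 0·∞ as a quotient (0/0 or ∞/∞ form), then apply L'Hôpital's rule:
  lim(x→0) sin(x)·ln(x) = 0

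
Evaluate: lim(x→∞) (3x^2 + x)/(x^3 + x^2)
This is an ∞/∞ indeterminate form.

Apply L'Hôpital's rule: differentiate numerator and denominator separately.
  f(x) = 3·x^2 + x   ⇒   f'(x) = 6·x + 1
  g(x) = x^3 + x^2   ⇒   g'(x) = 3·x^2 + 2·x
  lim(x→∞) f'(x)/g'(x) = lim(x→∞) (6·x + 1)/(3·x^2 + 2·x)
  = 0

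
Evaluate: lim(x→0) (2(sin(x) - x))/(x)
This is a 0/0 indeterminate form.

Apply L'Hôpital's rule: differentiate numerator and denominator separately.
  f(x) = -2·x + 2·sin(x)   ⇒   f'(x) = 2·cos(x) - 2
  g(x) = x   ⇒   g'(x) = 1
  lim(x→0) f'(x)/g'(x) = lim(x→0) (2·cos(x) - 2)/(1)
  = 0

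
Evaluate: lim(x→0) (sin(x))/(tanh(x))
This is a 0/0 indeterminate form.

Apply L'Hôpital's rule: differentiate numerator and denominator separately.
  f(x) = sin(x)   ⇒   f'(x) = cos(x)
  g(x) = tanh(x)   ⇒   g'(x) = 1 - tanh(x)^2
  lim(x→0) f'(x)/g'(x) = lim(x→0) (cos(x))/(1 - tanh(x)^2)
  = 1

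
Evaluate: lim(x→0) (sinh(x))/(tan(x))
This is a 0/0 indeterminate form.

Apply L'Hôpital's rule: differentiate numerator and denominator separately.
  f(x) = sinh(x)   ⇒   f'(x) = cosh(x)
  g(x) = tan(x)   ⇒   g'(x) = tan(x)^2 + 1
  lim(x→0) f'(x)/g'(x) = lim(x→0) (cosh(x))/(tan(x)^2 + 1)
  = 1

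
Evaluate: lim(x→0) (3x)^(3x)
This is an exponential indeterminate form.

For exponential indeterminate forms, take the natural log:
  Let L = lim(x→0) (3x)^(3x)
  Then ln(L) = lim(x→0) [exponent × ln(base)]
  Evaluate using L'Hôpital or standard limits, then exponentiate.
  L = 1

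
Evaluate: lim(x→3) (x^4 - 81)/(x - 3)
This is a standard limit.

Factor or rationalize the expression:
  lim(x→3) (x^4 - 81)/(x - 3) = 108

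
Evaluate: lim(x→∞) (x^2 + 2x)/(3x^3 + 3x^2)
This is an ∞/∞ indeterminate form.

Apply L'Hôpital's rule: differentiate numerator and denominator separately.
  f(x) = x^2 + 2·x   ⇒   f'(x) = 2·x + 2
  g(x) = 3·x^3 + 3·x^2   ⇒   g'(x) = 9·x^2 + 6·x
  lim(x→∞) f'(x)/g'(x) = lim(x→∞) (2·x + 2)/(9·x^2 + 6·x)
  = 0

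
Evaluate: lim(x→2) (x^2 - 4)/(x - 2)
This is a standard limit.

Factor or rationalize the expression:
  lim(x→2) (x^2 - 4)/(x - 2) = 4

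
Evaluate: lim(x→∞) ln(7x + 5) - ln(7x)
This is an ∞-∞ indeterminate form.

Combine fractions or rationalize to convert ∞-∞ to 0/0 form:
  lim(x→∞) ln(7x + 5) - ln(7x) = 0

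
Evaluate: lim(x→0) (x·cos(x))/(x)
This is a 0/0 indeterminate form.

Apply L'Hôpital's rule: differentiate numerator and denominator separately.
  f(x) = x·cos(x)   ⇒   f'(x) = -x·sin(x) + cos(x)
  g(x) = x   ⇒   g'(x) = 1
  lim(x→0) f'(x)/g'(x) = lim(x→0) (-x·sin(x) + cos(x))/(1)
  = 1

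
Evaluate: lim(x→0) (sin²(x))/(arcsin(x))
This is a 0/0 indeterminate form.

Apply L'Hôpital's rule: differentiate numerator and denominator separately.
  f(x) = sin(x)^2   ⇒   f'(x) = 2·sin(x)·cos(x)
  g(x) = asin(x)   ⇒   g'(x) = 1/sqrt(1 - x^2)
  lim(x→0) f'(x)/g'(x) = lim(x→0) (2·sin(x)·cos(x))/(1/sqrt(1 - x^2))
  = 0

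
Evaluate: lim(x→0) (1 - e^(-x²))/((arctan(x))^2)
This is a 0/0 indeterminate form.

Apply L'Hôpital's rule: differentiate numerator and denominator separately.
  f(x) = 1 - e^(-x^2)   ⇒   f'(x) = 2·x·e^(-x^2)
  g(x) = atan(x)^2   ⇒   g'(x) = 2·atan(x)/(x^2 + 1)
  lim(x→0) f'(x)/g'(x) = lim(x→0) (2·x·e^(-x^2))/(2·atan(x)/(x^2 + 1))
  = 1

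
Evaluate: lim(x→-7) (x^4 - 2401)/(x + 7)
This is a standard limit.

Factor or rationalize the expression:
  lim(x→-7) (x^4 - 2401)/(x + 7) = -1372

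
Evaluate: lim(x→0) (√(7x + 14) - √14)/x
This is a standard limit.

Factor or rationalize the expression:
  lim(x→0) (√(7x + 14) - √14)/x = sqrt(14)/4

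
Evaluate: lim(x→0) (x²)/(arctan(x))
This is a 0/0 indeterminate form.

Apply L'Hôpital's rule: differentiate numerator and denominator separately.
  f(x) = x^2   ⇒   f'(x) = 2·x
  g(x) = atan(x)   ⇒   g'(x) = 1/(x^2 + 1)
  lim(x→0) f'(x)/g'(x) = lim(x→0) (2·x)/(1/(x^2 + 1))
  = 0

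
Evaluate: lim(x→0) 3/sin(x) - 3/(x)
This is an ∞-∞ indeterminate form.

Combine fractions or rationalize to convert ∞-∞ to 0/0 form:
  lim(x→0) 3/sin(x) - 3/(x) = 0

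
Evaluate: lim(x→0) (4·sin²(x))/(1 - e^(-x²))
This is a 0/0 indeterminate form.

Apply L'Hôpital's rule: differentiate numerator and denominator separately.
  f(x) = 4·sin(x)^2   ⇒   f'(x) = 8·sin(x)·cos(x)
  g(x) = 1 - e^(-x^2)   ⇒   g'(x) = 2·x·e^(-x^2)
  lim(x→0) f'(x)/g'(x) = lim(x→0) (8·sin(x)·cos(x))/(2·x·e^(-x^2))
  = 4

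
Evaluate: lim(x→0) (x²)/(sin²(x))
This is a 0/0 indeterminate form.

Apply L'Hôpital's rule: differentiate numerator and denominator separately.
  f(x) = x^2   ⇒   f'(x) = 2·x
  g(x) = sin(x)^2   ⇒   g'(x) = 2·sin(x)·cos(x)
  lim(x→0) f'(x)/g'(x) = lim(x→0) (2·x)/(2·sin(x)·cos(x))
  = 1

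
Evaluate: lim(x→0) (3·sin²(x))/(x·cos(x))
This is a 0/0 indeterminate form.

Apply L'Hôpital's rule: differentiate numerator and denominator separately.
  f(x) = 3·sin(x)^2   ⇒   f'(x) = 6·sin(x)·cos(x)
  g(x) = x·cos(x)   ⇒   g'(x) = -x·sin(x) + cos(x)
  lim(x→0) f'(x)/g'(x) = lim(x→0) (6·sin(x)·cos(x))/(-x·sin(x) + cos(x))
  = 0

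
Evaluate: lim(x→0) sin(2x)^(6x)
This is an exponential indeterminate form.

For exponential indeterminate forms, take the natural log:
  Let L = lim(x→0) sin(2x)^(6x)
  Then ln(L) = lim(x→0) [exponent × ln(base)]
  Evaluate using L'Hôpital or standard limits, then exponentiate.
  L = 1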